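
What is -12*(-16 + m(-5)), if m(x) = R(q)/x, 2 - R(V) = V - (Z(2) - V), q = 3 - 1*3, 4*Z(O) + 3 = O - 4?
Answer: 969/5 ≈ 193.80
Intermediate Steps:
Z(O) = -7/4 + O/4 (Z(O) = -¾ + (O - 4)/4 = -¾ + (-4 + O)/4 = -¾ + (-1 + O/4) = -7/4 + O/4)
q = 0 (q = 3 - 3 = 0)
R(V) = ¾ - 2*V (R(V) = 2 - (V - ((-7/4 + (¼)*2) - V)) = 2 - (V - ((-7/4 + ½) - V)) = 2 - (V - (-5/4 - V)) = 2 - (V + (5/4 + V)) = 2 - (5/4 + 2*V) = 2 + (-5/4 - 2*V) = ¾ - 2*V)
m(x) = 3/(4*x) (m(x) = (¾ - 2*0)/x = (¾ + 0)/x = 3/(4*x))
-12*(-16 + m(-5)) = -12*(-16 + (¾)/(-5)) = -12*(-16 + (¾)*(-⅕)) = -12*(-16 - 3/20) = -12*(-323/20) = 969/5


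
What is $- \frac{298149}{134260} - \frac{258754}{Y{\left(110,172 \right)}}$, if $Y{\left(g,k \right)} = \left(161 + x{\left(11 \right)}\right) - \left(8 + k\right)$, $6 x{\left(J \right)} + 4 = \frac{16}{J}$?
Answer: $\frac{1146239183811}{86060660} \approx 13319.0$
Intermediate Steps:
$x{\left(J \right)} = - \frac{2}{3} + \frac{8}{3 J}$ ($x{\left(J \right)} = - \frac{2}{3} + \frac{16 \frac{1}{J}}{6} = - \frac{2}{3} + \frac{8}{3 J}$)
$Y{\left(g,k \right)} = \frac{5035}{33} - k$ ($Y{\left(g,k \right)} = \left(161 + \frac{2 \left(4 - 11\right)}{3 \cdot 11}\right) - \left(8 + k\right) = \left(161 + \frac{2}{3} \cdot \frac{1}{11} \left(4 - 11\right)\right) - \left(8 + k\right) = \left(161 + \frac{2}{3} \cdot \frac{1}{11} \left(-7\right)\right) - \left(8 + k\right) = \left(161 - \frac{14}{33}\right) - \left(8 + k\right) = \frac{5299}{33} - \left(8 + k\right) = \frac{5035}{33} - k$)
$- \frac{298149}{134260} - \frac{258754}{Y{\left(110,172 \right)}} = - \frac{298149}{134260} - \frac{258754}{\frac{5035}{33} - 172} = \left(-298149\right) \frac{1}{134260} - \frac{258754}{\frac{5035}{33} - 172} = - \frac{298149}{134260} - \frac{258754}{- \frac{641}{33}} = - \frac{298149}{134260} - - \frac{8538882}{641} = - \frac{298149}{134260} + \frac{8538882}{641} = \frac{1146239183811}{86060660}$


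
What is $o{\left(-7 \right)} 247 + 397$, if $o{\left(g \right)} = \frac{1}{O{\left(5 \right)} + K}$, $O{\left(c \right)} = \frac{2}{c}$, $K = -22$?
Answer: $\frac{41641}{108} \approx 385.56$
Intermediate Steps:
$o{\left(g \right)} = - \frac{5}{108}$ ($o{\left(g \right)} = \frac{1}{\frac{2}{5} - 22} = \frac{1}{- \frac{108}{5}} = - \frac{5}{108}$)
$o{\left(-7 \right)} 247 + 397 = \left(- \frac{5}{108}\right) 247 + 397 = - \frac{1235}{108} + 397 = \frac{41641}{108}$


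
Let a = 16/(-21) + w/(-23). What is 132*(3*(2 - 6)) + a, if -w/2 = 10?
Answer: -765020/483 ≈ -1583.9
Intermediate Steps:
w = -20 (w = -2*10 = -20)
a = 52/483 (a = 16/(-21) - 20/(-23) = 16*(-1/21) - 20*(-1/23) = -16/21 + 20/23 = 52/483 ≈ 0.10766)
132*(3*(2 - 6)) + a = 132*(3*(2 - 6)) + 52/483 = 132*(3*(-4)) + 52/483 = 132*(-12) + 52/483 = -1584 + 52/483 = -765020/483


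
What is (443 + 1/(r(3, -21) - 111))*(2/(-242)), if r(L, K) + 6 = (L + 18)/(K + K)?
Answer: -104103/28435 ≈ -3.6611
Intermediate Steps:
r(L, K) = -6 + (18 + L)/(2*K) (r(L, K) = -6 + (L + 18)/(K + K) = -6 + (18 + L)/((2*K)) = -6 + (18 + L)*(1/(2*K)) = -6 + (18 + L)/(2*K))
(443 + 1/(r(3, -21) - 111))*(2/(-242)) = (443 + 1/((½)*(18 + 3 - 12*(-21))/(-21) - 111))*(2/(-242)) = (443 + 1/((½)*(-1/21)*(18 + 3 + 252) - 111))*(2*(-1/242)) = (443 + 1/((½)*(-1/21)*273 - 111))*(-1/121) = (443 + 1/(-13/2 - 111))*(-1/121) = (443 + 1/(-235/2))*(-1/121) = (443 - 2/235)*(-1/121) = (104103/235)*(-1/121) = -104103/28435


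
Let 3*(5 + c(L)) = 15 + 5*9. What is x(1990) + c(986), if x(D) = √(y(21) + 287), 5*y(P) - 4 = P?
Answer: 15 + 2*√73 ≈ 32.088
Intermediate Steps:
c(L) = 15 (c(L) = -5 + (15 + 5*9)/3 = -5 + (15 + 45)/3 = -5 + (⅓)*60 = -5 + 20 = 15)
y(P) = ⅘ + P/5
x(D) = 2*√73 (x(D) = √((⅘ + (⅕)*21) + 287) = √((⅘ + 21/5) + 287) = √(5 + 287) = √292 = 2*√73)
x(1990) + c(986) = 2*√73 + 15 = 15 + 2*√73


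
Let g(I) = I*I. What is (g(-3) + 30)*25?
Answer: 975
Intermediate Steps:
g(I) = I²
(g(-3) + 30)*25 = ((-3)² + 30)*25 = (9 + 30)*25 = 39*25 = 975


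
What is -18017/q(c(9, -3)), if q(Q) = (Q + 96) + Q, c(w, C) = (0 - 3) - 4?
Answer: -18017/82 ≈ -219.72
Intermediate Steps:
c(w, C) = -7 (c(w, C) = -3 - 4 = -7)
q(Q) = 96 + 2*Q (q(Q) = (96 + Q) + Q = 96 + 2*Q)
-18017/q(c(9, -3)) = -18017/(96 + 2*(-7)) = -18017/(96 - 14) = -18017/82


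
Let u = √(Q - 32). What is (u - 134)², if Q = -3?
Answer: (134 - I*√35)² ≈ 17921.0 - 1585.5*I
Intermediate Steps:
u = I*√35 (u = √(-3 - 32) = √(-35) = I*√35 ≈ 5.9161*I)
(u - 134)² = (I*√35 - 134)² = (-134 + I*√35)²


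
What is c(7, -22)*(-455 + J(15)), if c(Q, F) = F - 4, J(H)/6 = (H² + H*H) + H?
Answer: -60710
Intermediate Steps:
J(H) = 6*H + 12*H² (J(H) = 6*((H² + H*H) + H) = 6*((H² + H²) + H) = 6*(2*H² + H) = 6*(H + 2*H²) = 6*H + 12*H²)
c(Q, F) = -4 + F
c(7, -22)*(-455 + J(15)) = (-4 - 22)*(-455 + 6*15*(1 + 2*15)) = -26*(-455 + 6*15*(1 + 30)) = -26*(-455 + 6*15*31) = -26*(-455 + 2790) = -26*2335 = -60710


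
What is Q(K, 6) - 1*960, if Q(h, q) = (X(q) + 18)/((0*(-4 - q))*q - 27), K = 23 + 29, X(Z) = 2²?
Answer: -25942/27 ≈ -960.81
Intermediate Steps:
X(Z) = 4
K = 52
Q(h, q) = -22/27 (Q(h, q) = (4 + 18)/((0*(-4 - q))*q - 27) = 22/(0*q - 27) = 22/(0 - 27) = 22/(-27) = 22*(-1/27) = -22/27)
Q(K, 6) - 1*960 = -22/27 - 1*960 = -22/27 - 960 = -25942/27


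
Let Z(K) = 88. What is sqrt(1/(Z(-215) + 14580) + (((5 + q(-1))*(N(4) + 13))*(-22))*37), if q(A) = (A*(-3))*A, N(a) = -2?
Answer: I*sqrt(963227549181)/7334 ≈ 133.82*I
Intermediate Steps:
q(A) = -3*A**2 (q(A) = (-3*A)*A = -3*A**2)
sqrt(1/(Z(-215) + 14580) + (((5 + q(-1))*(N(4) + 13))*(-22))*37) = sqrt(1/(88 + 14580) + (((5 - 3*(-1)**2)*(-2 + 13))*(-22))*37) = sqrt(1/14668 + (((5 - 3*1)*11)*(-22))*37) = sqrt(1/14668 + (((5 - 3)*11)*(-22))*37) = sqrt(1/14668 + ((2*11)*(-22))*37) = sqrt(1/14668 + (22*(-22))*37) = sqrt(1/14668 - 484*37) = sqrt(1/14668 - 17908) = sqrt(-262674543/14668) = I*sqrt(963227549181)/7334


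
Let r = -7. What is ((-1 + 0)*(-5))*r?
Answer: -35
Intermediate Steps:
((-1 + 0)*(-5))*r = ((-1 + 0)*(-5))*(-7) = -1*(-5)*(-7) = 5*(-7) = -35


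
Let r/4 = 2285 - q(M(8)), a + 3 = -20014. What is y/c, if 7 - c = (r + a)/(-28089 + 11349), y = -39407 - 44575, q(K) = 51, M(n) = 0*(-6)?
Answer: -1405858680/106099 ≈ -13250.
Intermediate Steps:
a = -20017 (a = -3 - 20014 = -20017)
M(n) = 0
y = -83982
r = 8936 (r = 4*(2285 - 1*51) = 4*(2285 - 51) = 4*2234 = 8936)
c = 106099/16740 (c = 7 - (8936 - 20017)/(-28089 + 11349) = 7 - (-11081)/(-16740) = 7 - (-11081)*(-1)/16740 = 7 - 1*11081/16740 = 7 - 11081/16740 = 106099/16740 ≈ 6.3381)
y/c = -83982/106099/16740 = -83982*16740/106099 = -1405858680/106099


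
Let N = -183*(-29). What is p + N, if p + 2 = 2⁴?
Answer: 5321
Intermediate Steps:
p = 14 (p = -2 + 2⁴ = -2 + 16 = 14)
N = 5307
p + N = 14 + 5307 = 5321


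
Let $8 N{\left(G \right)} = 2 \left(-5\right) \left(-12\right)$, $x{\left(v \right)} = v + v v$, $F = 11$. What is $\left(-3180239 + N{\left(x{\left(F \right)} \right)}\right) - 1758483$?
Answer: $-4938707$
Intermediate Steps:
$x{\left(v \right)} = v + v^{2}$
$N{\left(G \right)} = 15$ ($N{\left(G \right)} = \frac{2 \left(-5\right) \left(-12\right)}{8} = \frac{\left(-10\right) \left(-12\right)}{8} = \frac{1}{8} \cdot 120 = 15$)
$\left(-3180239 + N{\left(x{\left(F \right)} \right)}\right) - 1758483 = \left(-3180239 + 15\right) - 1758483 = -3180224 - 1758483 = -4938707$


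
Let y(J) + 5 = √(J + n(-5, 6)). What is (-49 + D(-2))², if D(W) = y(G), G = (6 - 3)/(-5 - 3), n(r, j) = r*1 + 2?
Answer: 23301/8 - 81*I*√6 ≈ 2912.6 - 198.41*I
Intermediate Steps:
n(r, j) = 2 + r (n(r, j) = r + 2 = 2 + r)
G = -3/8 (G = 3/(-8) = 3*(-⅛) = -3/8 ≈ -0.37500)
y(J) = -5 + √(-3 + J) (y(J) = -5 + √(J + (2 - 5)) = -5 + √(J - 3) = -5 + √(-3 + J))
D(W) = -5 + 3*I*√6/4 (D(W) = -5 + √(-3 - 3/8) = -5 + √(-27/8) = -5 + 3*I*√6/4)
(-49 + D(-2))² = (-49 + (-5 + 3*I*√6/4))² = (-54 + 3*I*√6/4)²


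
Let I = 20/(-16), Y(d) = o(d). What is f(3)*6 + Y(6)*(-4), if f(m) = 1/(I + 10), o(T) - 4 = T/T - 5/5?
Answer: -536/35 ≈ -15.314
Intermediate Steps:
o(T) = 4 (o(T) = 4 + (T/T - 5/5) = 4 + (1 - 5*1/5) = 4 + (1 - 1) = 4 + 0 = 4)
Y(d) = 4
I = -5/4 (I = 20*(-1/16) = -5/4 ≈ -1.2500)
f(m) = 4/35 (f(m) = 1/(-5/4 + 10) = 1/(35/4) = 4/35)
f(3)*6 + Y(6)*(-4) = (4/35)*6 + 4*(-4) = 24/35 - 16 = -536/35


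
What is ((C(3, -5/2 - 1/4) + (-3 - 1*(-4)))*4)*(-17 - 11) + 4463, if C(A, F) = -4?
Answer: 4799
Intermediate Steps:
((C(3, -5/2 - 1/4) + (-3 - 1*(-4)))*4)*(-17 - 11) + 4463 = ((-4 + (-3 - 1*(-4)))*4)*(-17 - 11) + 4463 = ((-4 + (-3 + 4))*4)*(-28) + 4463 = ((-4 + 1)*4)*(-28) + 4463 = -3*4*(-28) + 4463 = -12*(-28) + 4463 = 336 + 4463 = 4799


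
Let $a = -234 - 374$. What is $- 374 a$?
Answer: $227392$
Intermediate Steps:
$a = -608$ ($a = -234 - 374 = -608$)
$- 374 a = \left(-374\right) \left(-608\right) = 227392$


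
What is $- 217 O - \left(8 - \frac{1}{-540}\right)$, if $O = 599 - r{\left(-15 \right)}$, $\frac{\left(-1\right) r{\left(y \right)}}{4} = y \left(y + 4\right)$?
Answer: $- \frac{147533941}{540} \approx -2.7321 \cdot 10^{5}$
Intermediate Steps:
$r{\left(y \right)} = - 4 y \left(4 + y\right)$ ($r{\left(y \right)} = - 4 y \left(y + 4\right) = - 4 y \left(4 + y\right)$)
$O = 1259$ ($O = 599 - \left(-4\right) \left(-15\right) \left(4 - 15\right) = 599 - \left(-4\right) \left(-15\right) \left(-11\right) = 599 - -660 = 599 + 660 = 1259$)
$- 217 O - \left(8 - \frac{1}{-540}\right) = \left(-217\right) 1259 - \left(8 - \frac{1}{-540}\right) = -273203 - \frac{4321}{540} = - \frac{147533941}{540}$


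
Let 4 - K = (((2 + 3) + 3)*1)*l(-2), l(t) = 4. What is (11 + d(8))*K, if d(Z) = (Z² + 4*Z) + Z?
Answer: -3220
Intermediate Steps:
d(Z) = Z² + 5*Z
K = -28 (K = 4 - ((2 + 3) + 3)*1*4 = 4 - (5 + 3)*1*4 = 4 - 8*1*4 = 4 - 8*4 = 4 - 1*32 = 4 - 32 = -28)
(11 + d(8))*K = (11 + 8*(5 + 8))*(-28) = (11 + 8*13)*(-28) = (11 + 104)*(-28) = 115*(-28) = -3220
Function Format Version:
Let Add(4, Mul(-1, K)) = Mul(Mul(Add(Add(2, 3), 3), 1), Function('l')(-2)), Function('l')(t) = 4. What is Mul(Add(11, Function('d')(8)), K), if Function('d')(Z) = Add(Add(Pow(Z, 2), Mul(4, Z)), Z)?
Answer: -3220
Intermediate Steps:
Function('d')(Z) = Add(Pow(Z, 2), Mul(5, Z))
K = -28 (K = Add(4, Mul(-1, Mul(Mul(Add(Add(2, 3), 3), 1), 4))) = Add(4, Mul(-1, Mul(Mul(Add(5, 3), 1), 4))) = Add(4, Mul(-1, Mul(Mul(8, 1), 4))) = Add(4, Mul(-1, Mul(8, 4))) = Add(4, Mul(-1, 32)) = Add(4, -32) = -28)
Mul(Add(11, Function('d')(8)), K) = Mul(Add(11, Mul(8, Add(5, 8))), -28) = Mul(Add(11, Mul(8, 13)), -28) = Mul(Add(11, 104), -28) = Mul(115, -28) = -3220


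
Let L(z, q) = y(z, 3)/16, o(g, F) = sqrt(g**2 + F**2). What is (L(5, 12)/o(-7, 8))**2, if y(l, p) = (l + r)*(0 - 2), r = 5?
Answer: 25/1808 ≈ 0.013827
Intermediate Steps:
o(g, F) = sqrt(F**2 + g**2)
y(l, p) = -10 - 2*l (y(l, p) = (l + 5)*(0 - 2) = (5 + l)*(-2) = -10 - 2*l)
L(z, q) = -5/8 - z/8 (L(z, q) = (-10 - 2*z)/16 = (-10 - 2*z)*(1/16) = -5/8 - z/8)
(L(5, 12)/o(-7, 8))**2 = ((-5/8 - 1/8*5)/(sqrt(8**2 + (-7)**2)))**2 = ((-5/8 - 5/8)/(sqrt(64 + 49)))**2 = (-5*sqrt(113)/113/4)**2 = (-5*sqrt(113)/452)**2 = 25/1808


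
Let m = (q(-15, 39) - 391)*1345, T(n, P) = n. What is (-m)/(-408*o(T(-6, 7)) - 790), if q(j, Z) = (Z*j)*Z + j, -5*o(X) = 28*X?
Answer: -156161225/72494 ≈ -2154.1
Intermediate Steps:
o(X) = -28*X/5
q(j, Z) = j + j*Z² (q(j, Z) = j*Z² + j = j + j*Z²)
m = -31232245 (m = (-15*(1 + 39²) - 391)*1345 = (-15*(1 + 1521) - 391)*1345 = (-15*1522 - 391)*1345 = (-22830 - 391)*1345 = -23221*1345 = -31232245)
(-m)/(-408*o(T(-6, 7)) - 790) = (-1*(-31232245))/(-(-11424)*(-6)/5 - 790) = 31232245/(-408*168/5 - 790) = 31232245/(-68544/5 - 790) = 31232245/(-72494/5) = 31232245*(-5/72494) = -156161225/72494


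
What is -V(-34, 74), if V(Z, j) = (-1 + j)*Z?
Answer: 2482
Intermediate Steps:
V(Z, j) = Z*(-1 + j)
-V(-34, 74) = -(-34)*(-1 + 74) = -(-34)*73 = -1*(-2482) = 2482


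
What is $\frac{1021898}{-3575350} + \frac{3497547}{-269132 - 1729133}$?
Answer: $- \frac{1454697767342}{714449676775} \approx -2.0361$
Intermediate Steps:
$\frac{1021898}{-3575350} + \frac{3497547}{-269132 - 1729133} = 1021898 \left(- \frac{1}{3575350}\right) + \frac{3497547}{-1998265} = - \frac{510949}{1787675} + 3497547 \left(- \frac{1}{1998265}\right) = - \frac{510949}{1787675} - \frac{3497547}{1998265} = - \frac{1454697767342}{714449676775}$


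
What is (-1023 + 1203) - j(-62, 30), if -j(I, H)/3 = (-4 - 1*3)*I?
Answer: 1482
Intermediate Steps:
j(I, H) = 21*I (j(I, H) = -3*(-4 - 1*3)*I = -3*(-4 - 3)*I = -(-21)*I = 21*I)
(-1023 + 1203) - j(-62, 30) = (-1023 + 1203) - 21*(-62) = 180 - 1*(-1302) = 180 + 1302 = 1482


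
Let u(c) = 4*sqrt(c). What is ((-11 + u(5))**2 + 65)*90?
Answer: 23940 - 7920*sqrt(5) ≈ 6230.3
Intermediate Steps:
((-11 + u(5))**2 + 65)*90 = ((-11 + 4*sqrt(5))**2 + 65)*90 = (65 + (-11 + 4*sqrt(5))**2)*90 = 5850 + 90*(-11 + 4*sqrt(5))**2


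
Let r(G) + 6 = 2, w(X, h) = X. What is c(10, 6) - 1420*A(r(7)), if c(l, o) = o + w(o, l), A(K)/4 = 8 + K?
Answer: -22708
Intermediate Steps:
r(G) = -4 (r(G) = -6 + 2 = -4)
A(K) = 32 + 4*K (A(K) = 4*(8 + K) = 32 + 4*K)
c(l, o) = 2*o (c(l, o) = o + o = 2*o)
c(10, 6) - 1420*A(r(7)) = 2*6 - 1420*(32 + 4*(-4)) = 12 - 1420*(32 - 16) = 12 - 1420*16 = 12 - 22720 = -22708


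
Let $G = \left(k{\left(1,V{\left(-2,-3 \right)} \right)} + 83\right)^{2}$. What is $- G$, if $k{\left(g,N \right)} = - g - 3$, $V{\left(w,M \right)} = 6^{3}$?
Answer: $-6241$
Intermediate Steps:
$V{\left(w,M \right)} = 216$
$k{\left(g,N \right)} = -3 - g$
$G = 6241$ ($G = \left(\left(-3 - 1\right) + 83\right)^{2} = \left(-4 + 83\right)^{2} = 79^{2} = 6241$)
$- G = \left(-1\right) 6241 = -6241$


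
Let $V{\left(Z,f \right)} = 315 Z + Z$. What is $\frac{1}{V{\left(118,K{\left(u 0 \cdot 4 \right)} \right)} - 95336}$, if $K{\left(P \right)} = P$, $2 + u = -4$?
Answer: $- \frac{1}{58048} \approx -1.7227 \cdot 10^{-5}$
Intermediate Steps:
$u = -6$ ($u = -2 - 4 = -6$)
$V{\left(Z,f \right)} = 316 Z$
$\frac{1}{V{\left(118,K{\left(u 0 \cdot 4 \right)} \right)} - 95336} = \frac{1}{316 \cdot 118 - 95336} = \frac{1}{37288 - 95336} = \frac{1}{-58048} = - \frac{1}{58048}$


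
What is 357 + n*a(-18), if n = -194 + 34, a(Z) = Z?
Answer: 3237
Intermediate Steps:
n = -160
357 + n*a(-18) = 357 - 160*(-18) = 357 + 2880 = 3237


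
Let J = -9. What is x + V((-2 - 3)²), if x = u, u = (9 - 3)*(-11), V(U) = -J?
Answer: -57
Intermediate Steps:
V(U) = 9 (V(U) = -1*(-9) = 9)
u = -66 (u = 6*(-11) = -66)
x = -66
x + V((-2 - 3)²) = -66 + 9 = -57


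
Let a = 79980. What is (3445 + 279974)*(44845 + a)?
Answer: 35377776675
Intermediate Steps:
(3445 + 279974)*(44845 + a) = (3445 + 279974)*(44845 + 79980) = 283419*124825 = 35377776675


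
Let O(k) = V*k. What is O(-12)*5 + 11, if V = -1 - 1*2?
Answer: 191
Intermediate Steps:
V = -3 (V = -1 - 2 = -3)
O(k) = -3*k
O(-12)*5 + 11 = -3*(-12)*5 + 11 = 36*5 + 11 = 180 + 11 = 191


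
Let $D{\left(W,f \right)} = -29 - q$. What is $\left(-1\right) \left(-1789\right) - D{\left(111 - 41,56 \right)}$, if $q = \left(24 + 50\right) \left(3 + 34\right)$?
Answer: $4556$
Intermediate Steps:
$q = 2738$ ($q = 74 \cdot 37 = 2738$)
$D{\left(W,f \right)} = -2767$ ($D{\left(W,f \right)} = -29 - 2738 = -2767$)
$\left(-1\right) \left(-1789\right) - D{\left(111 - 41,56 \right)} = \left(-1\right) \left(-1789\right) - -2767 = 1789 + 2767 = 4556$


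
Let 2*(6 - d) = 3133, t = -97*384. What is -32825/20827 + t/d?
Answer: 1449081367/65001067 ≈ 22.293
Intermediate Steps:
t = -37248
d = -3121/2 (d = 6 - 1/2*3133 = 6 - 3133/2 = -3121/2 ≈ -1560.5)
-32825/20827 + t/d = -32825/20827 - 37248/(-3121/2) = -32825*1/20827 - 37248*(-2/3121) = -32825/20827 + 74496/3121 = 1449081367/65001067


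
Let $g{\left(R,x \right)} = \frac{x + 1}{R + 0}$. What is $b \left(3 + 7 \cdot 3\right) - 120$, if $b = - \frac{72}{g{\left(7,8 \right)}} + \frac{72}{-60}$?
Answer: $- \frac{7464}{5} \approx -1492.8$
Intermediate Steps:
$g{\left(R,x \right)} = \frac{1 + x}{R}$
$b = - \frac{286}{5}$ ($b = - \frac{72}{\frac{1}{7} \left(1 + 8\right)} + \frac{72}{-60} = - \frac{72}{\frac{1}{7} \cdot 9} + 72 \left(- \frac{1}{60}\right) = - \frac{72}{\frac{9}{7}} - \frac{6}{5} = \left(-72\right) \frac{7}{9} - \frac{6}{5} = -56 - \frac{6}{5} = - \frac{286}{5} \approx -57.2$)
$b \left(3 + 7 \cdot 3\right) - 120 = - \frac{286 \left(3 + 7 \cdot 3\right)}{5} - 120 = - \frac{286 \left(3 + 21\right)}{5} - 120 = \left(- \frac{286}{5}\right) 24 - 120 = - \frac{6864}{5} - 120 = - \frac{7464}{5}$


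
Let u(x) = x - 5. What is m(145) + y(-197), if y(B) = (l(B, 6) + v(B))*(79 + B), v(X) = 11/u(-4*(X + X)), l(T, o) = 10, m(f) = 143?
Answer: -1630425/1571 ≈ -1037.8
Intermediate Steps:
u(x) = -5 + x
v(X) = 11/(-5 - 8*X) (v(X) = 11/(-5 - 4*(X + X)) = 11/(-5 - 8*X))
y(B) = (10 - 11/(5 + 8*B))*(79 + B)
m(145) + y(-197) = 143 + (3081 + 80*(-197)² + 6359*(-197))/(5 + 8*(-197)) = 143 + (3081 + 80*38809 - 1252723)/(5 - 1576) = 143 + (3081 + 3104720 - 1252723)/(-1571) = 143 - 1/1571*1855078 = 143 - 1855078/1571 = -1630425/1571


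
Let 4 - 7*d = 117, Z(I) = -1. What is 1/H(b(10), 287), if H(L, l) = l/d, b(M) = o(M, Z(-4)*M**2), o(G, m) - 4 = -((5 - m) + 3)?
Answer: -113/2009 ≈ -0.056247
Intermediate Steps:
o(G, m) = -4 + m (o(G, m) = 4 - ((5 - m) + 3) = 4 - (8 - m) = 4 + (-8 + m) = -4 + m)
b(M) = -4 - M**2
d = -113/7 (d = 4/7 - 1/7*117 = 4/7 - 117/7 = -113/7 ≈ -16.143)
H(L, l) = -7*l/113 (H(L, l) = l/(-113/7) = l*(-7/113) = -7*l/113)
1/H(b(10), 287) = 1/(-7/113*287) = 1/(-2009/113) = -113/2009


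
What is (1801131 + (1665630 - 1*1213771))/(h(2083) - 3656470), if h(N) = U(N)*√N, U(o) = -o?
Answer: -8237990345300/13360734955113 + 4692978170*√2083/13360734955113 ≈ -0.60055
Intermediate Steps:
h(N) = -N^(3/2) (h(N) = (-N)*√N = -N^(3/2))
(1801131 + (1665630 - 1*1213771))/(h(2083) - 3656470) = (1801131 + (1665630 - 1*1213771))/(-2083^(3/2) - 3656470) = (1801131 + (1665630 - 1213771))/(-2083*√2083 - 3656470) = (1801131 + 451859)/(-2083*√2083 - 3656470) = 2252990/(-3656470 - 2083*√2083)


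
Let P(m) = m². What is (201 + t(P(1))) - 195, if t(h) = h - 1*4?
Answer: 3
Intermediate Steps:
t(h) = -4 + h (t(h) = h - 4 = -4 + h)
(201 + t(P(1))) - 195 = (201 + (-4 + 1²)) - 195 = (201 + (-4 + 1)) - 195 = (201 - 3) - 195 = 198 - 195 = 3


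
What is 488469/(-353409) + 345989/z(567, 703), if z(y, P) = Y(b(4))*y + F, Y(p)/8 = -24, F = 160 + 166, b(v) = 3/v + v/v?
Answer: -58431024941/12786102014 ≈ -4.5699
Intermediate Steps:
b(v) = 1 + 3/v (b(v) = 3/v + 1 = 1 + 3/v)
F = 326
Y(p) = -192 (Y(p) = 8*(-24) = -192)
z(y, P) = 326 - 192*y (z(y, P) = -192*y + 326 = 326 - 192*y)
488469/(-353409) + 345989/z(567, 703) = 488469/(-353409) + 345989/(326 - 192*567) = 488469*(-1/353409) + 345989/(326 - 108864) = -162823/117803 + 345989/(-108538) = -162823/117803 + 345989*(-1/108538) = -162823/117803 - 345989/108538 = -58431024941/12786102014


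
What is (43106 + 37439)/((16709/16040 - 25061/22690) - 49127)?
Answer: -2931415944200/1787967659643 ≈ -1.6395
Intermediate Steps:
(43106 + 37439)/((16709/16040 - 25061/22690) - 49127) = 80545/((16709*(1/16040) - 25061*1/22690) - 49127) = 80545/((16709/16040 - 25061/22690) - 49127) = 80545/(-2285123/36394760 - 49127) = 80545/(-1787967659643/36394760) = 80545*(-36394760/1787967659643) = -2931415944200/1787967659643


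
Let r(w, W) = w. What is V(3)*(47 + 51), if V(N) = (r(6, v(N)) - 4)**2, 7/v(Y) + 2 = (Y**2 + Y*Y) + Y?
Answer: 392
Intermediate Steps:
v(Y) = 7/(-2 + Y + 2*Y**2) (v(Y) = 7/(-2 + ((Y**2 + Y*Y) + Y)) = 7/(-2 + ((Y**2 + Y**2) + Y)) = 7/(-2 + (2*Y**2 + Y)) = 7/(-2 + (Y + 2*Y**2)) = 7/(-2 + Y + 2*Y**2))
V(N) = 4 (V(N) = (6 - 4)**2 = 2**2 = 4)
V(3)*(47 + 51) = 4*(47 + 51) = 4*98 = 392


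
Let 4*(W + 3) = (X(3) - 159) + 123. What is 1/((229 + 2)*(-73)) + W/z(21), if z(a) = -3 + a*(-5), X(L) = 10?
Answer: 106727/1214136 ≈ 0.087904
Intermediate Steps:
W = -19/2 (W = -3 + ((10 - 159) + 123)/4 = -3 + (-149 + 123)/4 = -3 + (1/4)*(-26) = -3 - 13/2 = -19/2 ≈ -9.5000)
z(a) = -3 - 5*a
1/((229 + 2)*(-73)) + W/z(21) = 1/((229 + 2)*(-73)) - 19/(2*(-3 - 5*21)) = -1/73/231 - 19/(2*(-3 - 105)) = (1/231)*(-1/73) - 19/2/(-108) = -1/16863 - 19/2*(-1/108) = -1/16863 + 19/216 = 106727/1214136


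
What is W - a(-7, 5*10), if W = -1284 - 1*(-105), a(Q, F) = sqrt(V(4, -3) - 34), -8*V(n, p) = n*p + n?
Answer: -1179 - I*sqrt(33) ≈ -1179.0 - 5.7446*I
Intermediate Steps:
V(n, p) = -n/8 - n*p/8 (V(n, p) = -(n*p + n)/8 = -(n + n*p)/8 = -n/8 - n*p/8)
a(Q, F) = I*sqrt(33) (a(Q, F) = sqrt(-1/8*4*(1 - 3) - 34) = sqrt(-1/8*4*(-2) - 34) = sqrt(1 - 34) = sqrt(-33) = I*sqrt(33))
W = -1179 (W = -1284 + 105 = -1179)
W - a(-7, 5*10) = -1179 - I*sqrt(33)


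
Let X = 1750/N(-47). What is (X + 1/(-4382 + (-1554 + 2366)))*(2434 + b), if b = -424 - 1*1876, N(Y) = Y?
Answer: -418585649/83895 ≈ -4989.4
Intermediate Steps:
b = -2300 (b = -424 - 1876 = -2300)
X = -1750/47 (X = 1750/(-47) = 1750*(-1/47) = -1750/47 ≈ -37.234)
(X + 1/(-4382 + (-1554 + 2366)))*(2434 + b) = (-1750/47 + 1/(-4382 + (-1554 + 2366)))*(2434 - 2300) = (-1750/47 + 1/(-4382 + 812))*134 = (-1750/47 + 1/(-3570))*134 = (-1750/47 - 1/3570)*134 = -6247547/167790*134 = -418585649/83895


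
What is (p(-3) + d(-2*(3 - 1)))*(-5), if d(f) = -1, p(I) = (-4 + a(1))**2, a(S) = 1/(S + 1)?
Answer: -225/4 ≈ -56.250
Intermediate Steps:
a(S) = 1/(1 + S)
p(I) = 49/4 (p(I) = (-4 + 1/(1 + 1))**2 = (-4 + 1/2)**2 = (-7/2)**2 = 49/4)
(p(-3) + d(-2*(3 - 1)))*(-5) = (49/4 - 1)*(-5) = (45/4)*(-5) = -225/4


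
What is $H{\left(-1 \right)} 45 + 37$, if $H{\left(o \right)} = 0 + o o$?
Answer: $82$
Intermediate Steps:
$H{\left(o \right)} = o^{2}$ ($H{\left(o \right)} = 0 + o^{2} = o^{2}$)
$H{\left(-1 \right)} 45 + 37 = \left(-1\right)^{2} \cdot 45 + 37 = 1 \cdot 45 + 37 = 45 + 37 = 82$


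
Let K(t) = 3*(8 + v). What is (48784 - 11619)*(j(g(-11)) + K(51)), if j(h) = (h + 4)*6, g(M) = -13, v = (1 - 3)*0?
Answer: -1114950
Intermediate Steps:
v = 0 (v = -2*0 = 0)
K(t) = 24 (K(t) = 3*(8 + 0) = 3*8 = 24)
j(h) = 24 + 6*h (j(h) = (4 + h)*6 = 24 + 6*h)
(48784 - 11619)*(j(g(-11)) + K(51)) = (48784 - 11619)*((24 + 6*(-13)) + 24) = 37165*((24 - 78) + 24) = 37165*(-54 + 24) = 37165*(-30) = -1114950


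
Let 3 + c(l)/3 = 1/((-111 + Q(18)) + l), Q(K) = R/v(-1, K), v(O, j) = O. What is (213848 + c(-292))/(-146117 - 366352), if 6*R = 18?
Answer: -86818631/208062414 ≈ -0.41727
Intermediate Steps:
R = 3 (R = (1/6)*18 = 3)
Q(K) = -3 (Q(K) = 3/(-1) = 3*(-1) = -3)
c(l) = -9 + 3/(-114 + l) (c(l) = -9 + 3/((-111 - 3) + l) = -9 + 3/(-114 + l))
(213848 + c(-292))/(-146117 - 366352) = (213848 + 3*(343 - 3*(-292))/(-114 - 292))/(-146117 - 366352) = (213848 + 3*(343 + 876)/(-406))/(-512469) = (213848 + 3*(-1/406)*1219)*(-1/512469) = (213848 - 3657/406)*(-1/512469) = (86818631/406)*(-1/512469) = -86818631/208062414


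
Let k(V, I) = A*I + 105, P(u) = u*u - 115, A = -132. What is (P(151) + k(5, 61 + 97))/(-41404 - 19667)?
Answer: -645/20357 ≈ -0.031684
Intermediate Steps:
P(u) = -115 + u**2 (P(u) = u**2 - 115 = -115 + u**2)
k(V, I) = 105 - 132*I (k(V, I) = -132*I + 105 = 105 - 132*I)
(P(151) + k(5, 61 + 97))/(-41404 - 19667) = ((-115 + 151**2) + (105 - 132*(61 + 97)))/(-41404 - 19667) = ((-115 + 22801) + (105 - 132*158))/(-61071) = (22686 + (105 - 20856))*(-1/61071) = (22686 - 20751)*(-1/61071) = 1935*(-1/61071) = -645/20357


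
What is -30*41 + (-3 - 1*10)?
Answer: -1243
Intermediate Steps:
-30*41 + (-3 - 1*10) = -1230 + (-3 - 10) = -1230 - 13 = -1243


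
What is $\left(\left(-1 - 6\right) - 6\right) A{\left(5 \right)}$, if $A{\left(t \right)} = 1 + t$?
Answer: $-78$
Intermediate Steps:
$\left(\left(-1 - 6\right) - 6\right) A{\left(5 \right)} = \left(\left(-1 - 6\right) - 6\right) \left(1 + 5\right) = \left(\left(-1 - 6\right) - 6\right) 6 = \left(-7 - 6\right) 6 = \left(-13\right) 6 = -78$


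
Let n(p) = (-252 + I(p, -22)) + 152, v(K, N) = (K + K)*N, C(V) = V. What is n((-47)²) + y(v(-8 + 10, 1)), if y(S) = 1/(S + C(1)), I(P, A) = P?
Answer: 10546/5 ≈ 2109.2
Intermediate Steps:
v(K, N) = 2*K*N (v(K, N) = (2*K)*N = 2*K*N)
y(S) = 1/(1 + S) (y(S) = 1/(S + 1) = 1/(1 + S))
n(p) = -100 + p (n(p) = (-252 + p) + 152 = -100 + p)
n((-47)²) + y(v(-8 + 10, 1)) = (-100 + (-47)²) + 1/(1 + 2*(-8 + 10)*1) = (-100 + 2209) + 1/(1 + 2*2*1) = 2109 + 1/(1 + 4) = 2109 + 1/5 = 2109 + ⅕ = 10546/5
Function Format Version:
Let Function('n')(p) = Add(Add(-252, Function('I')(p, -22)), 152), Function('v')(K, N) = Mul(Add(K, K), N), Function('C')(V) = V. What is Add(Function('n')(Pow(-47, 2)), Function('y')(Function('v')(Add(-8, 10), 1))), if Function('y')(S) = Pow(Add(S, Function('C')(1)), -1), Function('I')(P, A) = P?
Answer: Rational(10546, 5) ≈ 2109.2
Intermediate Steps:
Function('v')(K, N) = Mul(2, K, N) (Function('v')(K, N) = Mul(Mul(2, K), N) = Mul(2, K, N))
Function('y')(S) = Pow(Add(1, S), -1) (Function('y')(S) = Pow(Add(S, 1), -1) = Pow(Add(1, S), -1))
Function('n')(p) = Add(-100, p) (Function('n')(p) = Add(Add(-252, p), 152) = Add(-100, p))
Add(Function('n')(Pow(-47, 2)), Function('y')(Function('v')(Add(-8, 10), 1))) = Add(Add(-100, Pow(-47, 2)), Pow(Add(1, Mul(2, Add(-8, 10), 1)), -1)) = Add(Add(-100, 2209), Pow(Add(1, Mul(2, 2, 1)), -1)) = Add(2109, Pow(Add(1, 4), -1)) = Add(2109, Pow(5, -1)) = Add(2109, Rational(1, 5)) = Rational(10546, 5)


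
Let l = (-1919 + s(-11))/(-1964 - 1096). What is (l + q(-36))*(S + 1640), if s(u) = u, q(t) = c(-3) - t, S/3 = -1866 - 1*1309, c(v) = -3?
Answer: -81144535/306 ≈ -2.6518e+5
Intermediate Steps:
S = -9525 (S = 3*(-1866 - 1*1309) = 3*(-1866 - 1309) = 3*(-3175) = -9525)
q(t) = -3 - t
l = 193/306 (l = (-1919 - 11)/(-1964 - 1096) = -1930/(-3060) = -1930*(-1/3060) = 193/306 ≈ 0.63072)
(l + q(-36))*(S + 1640) = (193/306 + (-3 - 1*(-36)))*(-9525 + 1640) = (193/306 + (-3 + 36))*(-7885) = (193/306 + 33)*(-7885) = (10291/306)*(-7885) = -81144535/306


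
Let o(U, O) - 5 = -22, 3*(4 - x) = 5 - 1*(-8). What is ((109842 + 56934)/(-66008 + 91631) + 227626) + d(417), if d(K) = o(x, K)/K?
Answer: 270245038463/1187199 ≈ 2.2763e+5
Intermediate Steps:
x = -⅓ (x = 4 - (5 - 1*(-8))/3 = 4 - (5 + 8)/3 = 4 - ⅓*13 = 4 - 13/3 = -⅓ ≈ -0.33333)
o(U, O) = -17 (o(U, O) = 5 - 22 = -17)
d(K) = -17/K
((109842 + 56934)/(-66008 + 91631) + 227626) + d(417) = ((109842 + 56934)/(-66008 + 91631) + 227626) - 17/417 = (166776/25623 + 227626) - 17*1/417 = (166776*(1/25623) + 227626) - 17/417 = (55592/8541 + 227626) - 17/417 = 1944209258/8541 - 17/417 = 270245038463/1187199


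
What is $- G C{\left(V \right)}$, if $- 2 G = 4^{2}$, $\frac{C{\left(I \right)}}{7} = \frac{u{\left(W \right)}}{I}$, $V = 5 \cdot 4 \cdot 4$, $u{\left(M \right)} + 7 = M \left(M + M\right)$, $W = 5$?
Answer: $\frac{301}{10} \approx 30.1$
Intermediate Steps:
$u{\left(M \right)} = -7 + 2 M^{2}$ ($u{\left(M \right)} = -7 + M \left(M + M\right) = -7 + M 2 M = -7 + 2 M^{2}$)
$V = 80$ ($V = 20 \cdot 4 = 80$)
$C{\left(I \right)} = \frac{301}{I}$ ($C{\left(I \right)} = 7 \frac{-7 + 2 \cdot 5^{2}}{I} = 7 \frac{-7 + 2 \cdot 25}{I} = 7 \frac{-7 + 50}{I} = 7 \frac{43}{I} = \frac{301}{I}$)
$G = -8$ ($G = - \frac{4^{2}}{2} = \left(- \frac{1}{2}\right) 16 = -8$)
$- G C{\left(V \right)} = - \left(-8\right) \frac{301}{80} = - \left(-8\right) 301 \cdot \frac{1}{80} = - \frac{\left(-8\right) 301}{80} = \left(-1\right) \left(- \frac{301}{10}\right) = \frac{301}{10}$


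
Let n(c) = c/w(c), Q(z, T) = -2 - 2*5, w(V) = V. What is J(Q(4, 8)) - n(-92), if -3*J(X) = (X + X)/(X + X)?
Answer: -4/3 ≈ -1.3333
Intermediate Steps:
Q(z, T) = -12 (Q(z, T) = -2 - 10 = -12)
n(c) = 1 (n(c) = c/c = 1)
J(X) = -⅓ (J(X) = -(X + X)/(3*(X + X)) = -2*X/(3*(2*X)) = -2*X*1/(2*X)/3 = -⅓*1 = -⅓)
J(Q(4, 8)) - n(-92) = -⅓ - 1*1 = -⅓ - 1 = -4/3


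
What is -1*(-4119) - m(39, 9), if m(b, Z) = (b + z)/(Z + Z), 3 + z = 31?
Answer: 74075/18 ≈ 4115.3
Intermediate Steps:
z = 28 (z = -3 + 31 = 28)
m(b, Z) = (28 + b)/(2*Z) (m(b, Z) = (b + 28)/(Z + Z) = (28 + b)/((2*Z)) = (28 + b)*(1/(2*Z)) = (28 + b)/(2*Z))
-1*(-4119) - m(39, 9) = -1*(-4119) - (28 + 39)/(2*9) = 4119 - 67/(2*9) = 4119 - 1*67/18 = 4119 - 67/18 = 74075/18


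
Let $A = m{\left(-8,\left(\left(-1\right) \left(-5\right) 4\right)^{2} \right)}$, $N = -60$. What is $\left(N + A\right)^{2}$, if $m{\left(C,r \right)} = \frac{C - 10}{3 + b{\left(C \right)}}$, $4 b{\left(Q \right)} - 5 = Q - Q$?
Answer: $\frac{1192464}{289} \approx 4126.2$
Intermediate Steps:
$b{\left(Q \right)} = \frac{5}{4}$ ($b{\left(Q \right)} = \frac{5}{4} + \frac{Q - Q}{4} = \frac{5}{4} + \frac{1}{4} \cdot 0 = \frac{5}{4} + 0 = \frac{5}{4}$)
$m{\left(C,r \right)} = - \frac{40}{17} + \frac{4 C}{17}$ ($m{\left(C,r \right)} = \frac{C - 10}{3 + \frac{5}{4}} = \frac{-10 + C}{\frac{17}{4}} = \left(-10 + C\right) \frac{4}{17} = - \frac{40}{17} + \frac{4 C}{17}$)
$A = - \frac{72}{17}$ ($A = - \frac{40}{17} + \frac{4}{17} \left(-8\right) = - \frac{40}{17} - \frac{32}{17} = - \frac{72}{17} \approx -4.2353$)
$\left(N + A\right)^{2} = \left(-60 - \frac{72}{17}\right)^{2} = \left(- \frac{1092}{17}\right)^{2} = \frac{1192464}{289}$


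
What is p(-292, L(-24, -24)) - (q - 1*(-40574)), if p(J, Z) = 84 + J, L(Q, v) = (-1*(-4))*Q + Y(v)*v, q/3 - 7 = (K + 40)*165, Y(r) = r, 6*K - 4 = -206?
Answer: -43938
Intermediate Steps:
K = -101/3 (K = 2/3 + (1/6)*(-206) = 2/3 - 103/3 = -101/3 ≈ -33.667)
q = 3156 (q = 21 + 3*((-101/3 + 40)*165) = 21 + 3*((19/3)*165) = 21 + 3*1045 = 21 + 3135 = 3156)
L(Q, v) = v**2 + 4*Q (L(Q, v) = (-1*(-4))*Q + v*v = 4*Q + v**2 = v**2 + 4*Q)
p(-292, L(-24, -24)) - (q - 1*(-40574)) = (84 - 292) - (3156 - 1*(-40574)) = -208 - (3156 + 40574) = -208 - 1*43730 = -208 - 43730 = -43938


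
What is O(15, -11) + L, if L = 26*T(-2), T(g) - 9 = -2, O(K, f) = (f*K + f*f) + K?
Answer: 153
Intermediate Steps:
O(K, f) = K + f² + K*f (O(K, f) = (K*f + f²) + K = (f² + K*f) + K = K + f² + K*f)
T(g) = 7 (T(g) = 9 - 2 = 7)
L = 182 (L = 26*7 = 182)
O(15, -11) + L = (15 + (-11)² + 15*(-11)) + 182 = (15 + 121 - 165) + 182 = -29 + 182 = 153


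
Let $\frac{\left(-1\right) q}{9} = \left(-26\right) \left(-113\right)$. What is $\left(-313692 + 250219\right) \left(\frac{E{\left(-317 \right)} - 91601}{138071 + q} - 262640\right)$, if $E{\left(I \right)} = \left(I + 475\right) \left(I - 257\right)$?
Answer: $\frac{1860928253748469}{111629} \approx 1.6671 \cdot 10^{10}$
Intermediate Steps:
$q = -26442$ ($q = - 9 \left(\left(-26\right) \left(-113\right)\right) = \left(-9\right) 2938 = -26442$)
$E{\left(I \right)} = \left(-257 + I\right) \left(475 + I\right)$ ($E{\left(I \right)} = \left(475 + I\right) \left(-257 + I\right) = \left(-257 + I\right) \left(475 + I\right)$)
$\left(-313692 + 250219\right) \left(\frac{E{\left(-317 \right)} - 91601}{138071 + q} - 262640\right) = \left(-313692 + 250219\right) \left(\frac{\left(-122075 + \left(-317\right)^{2} + 218 \left(-317\right)\right) - 91601}{138071 - 26442} - 262640\right) = - 63473 \left(\frac{\left(-122075 + 100489 - 69106\right) - 91601}{111629} - 262640\right) = - 63473 \left(\left(-90692 - 91601\right) \frac{1}{111629} - 262640\right) = - 63473 \left(\left(-182293\right) \frac{1}{111629} - 262640\right) = - 63473 \left(- \frac{182293}{111629} - 262640\right) = \left(-63473\right) \left(- \frac{29318422853}{111629}\right) = \frac{1860928253748469}{111629}$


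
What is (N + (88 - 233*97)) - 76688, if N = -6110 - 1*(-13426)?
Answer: -91885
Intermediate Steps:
N = 7316 (N = -6110 + 13426 = 7316)
(N + (88 - 233*97)) - 76688 = (7316 + (88 - 233*97)) - 76688 = (7316 + (88 - 22601)) - 76688 = (7316 - 22513) - 76688 = -15197 - 76688 = -91885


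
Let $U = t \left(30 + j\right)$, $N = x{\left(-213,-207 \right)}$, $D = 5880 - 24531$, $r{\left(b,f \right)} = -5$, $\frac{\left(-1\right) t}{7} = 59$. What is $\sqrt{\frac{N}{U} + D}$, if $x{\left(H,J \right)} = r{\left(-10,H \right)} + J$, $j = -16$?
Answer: $\frac{i \sqrt{3181276165}}{413} \approx 136.57 i$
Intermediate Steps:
$t = -413$ ($t = \left(-7\right) 59 = -413$)
$D = -18651$
$x{\left(H,J \right)} = -5 + J$
$N = -212$ ($N = -5 - 207 = -212$)
$U = -5782$ ($U = - 413 \left(30 - 16\right) = \left(-413\right) 14 = -5782$)
$\sqrt{\frac{N}{U} + D} = \sqrt{- \frac{212}{-5782} - 18651} = \sqrt{\left(-212\right) \left(- \frac{1}{5782}\right) - 18651} = \sqrt{\frac{106}{2891} - 18651} = \sqrt{- \frac{53919935}{2891}} = \frac{i \sqrt{3181276165}}{413}$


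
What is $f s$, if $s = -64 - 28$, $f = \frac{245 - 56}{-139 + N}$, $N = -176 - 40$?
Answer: $\frac{17388}{355} \approx 48.98$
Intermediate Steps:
$N = -216$
$f = - \frac{189}{355}$ ($f = \frac{245 - 56}{-139 - 216} = \frac{189}{-355} = 189 \left(- \frac{1}{355}\right) = - \frac{189}{355} \approx -0.53239$)
$s = -92$ ($s = -64 - 28 = -92$)
$f s = \left(- \frac{189}{355}\right) \left(-92\right) = \frac{17388}{355}$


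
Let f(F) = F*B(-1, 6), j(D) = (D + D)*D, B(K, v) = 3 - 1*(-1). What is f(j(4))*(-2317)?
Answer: -296576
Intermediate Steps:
B(K, v) = 4 (B(K, v) = 3 + 1 = 4)
j(D) = 2*D² (j(D) = (2*D)*D = 2*D²)
f(F) = 4*F (f(F) = F*4 = 4*F)
f(j(4))*(-2317) = (4*(2*4²))*(-2317) = (4*(2*16))*(-2317) = (4*32)*(-2317) = 128*(-2317) = -296576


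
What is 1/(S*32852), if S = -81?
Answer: -1/2661012 ≈ -3.7580e-7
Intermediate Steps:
1/(S*32852) = 1/(-81*32852) = 1/(-2661012) = -1/2661012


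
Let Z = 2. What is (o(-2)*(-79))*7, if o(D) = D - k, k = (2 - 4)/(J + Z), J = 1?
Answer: 2212/3 ≈ 737.33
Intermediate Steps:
k = -⅔ (k = (2 - 4)/(1 + 2) = -2/3 = -2*⅓ = -⅔ ≈ -0.66667)
o(D) = ⅔ + D (o(D) = D - 1*(-⅔) = D + ⅔ = ⅔ + D)
(o(-2)*(-79))*7 = ((⅔ - 2)*(-79))*7 = -4/3*(-79)*7 = (316/3)*7 = 2212/3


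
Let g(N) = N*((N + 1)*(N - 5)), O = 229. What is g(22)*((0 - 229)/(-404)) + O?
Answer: 1031187/202 ≈ 5104.9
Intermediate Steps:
g(N) = N*(1 + N)*(-5 + N) (g(N) = N*((1 + N)*(-5 + N)) = N*(1 + N)*(-5 + N))
g(22)*((0 - 229)/(-404)) + O = (22*(-5 + 22² - 4*22))*((0 - 229)/(-404)) + 229 = (22*(-5 + 484 - 88))*(-229*(-1/404)) + 229 = (22*391)*(229/404) + 229 = 8602*(229/404) + 229 = 984929/202 + 229 = 1031187/202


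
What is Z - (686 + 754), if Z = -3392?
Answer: -4832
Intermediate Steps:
Z - (686 + 754) = -3392 - (686 + 754) = -3392 - 1*1440 = -3392 - 1440 = -4832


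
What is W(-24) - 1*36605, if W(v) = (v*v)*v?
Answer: -50429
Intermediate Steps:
W(v) = v**3 (W(v) = v**2*v = v**3)
W(-24) - 1*36605 = (-24)**3 - 1*36605 = -13824 - 36605 = -50429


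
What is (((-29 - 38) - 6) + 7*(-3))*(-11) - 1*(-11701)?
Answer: 12735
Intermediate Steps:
(((-29 - 38) - 6) + 7*(-3))*(-11) - 1*(-11701) = ((-67 - 6) - 21)*(-11) + 11701 = (-73 - 21)*(-11) + 11701 = -94*(-11) + 11701 = 1034 + 11701 = 12735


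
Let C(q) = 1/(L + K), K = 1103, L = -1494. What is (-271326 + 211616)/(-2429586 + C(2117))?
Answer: 23346610/949968127 ≈ 0.024576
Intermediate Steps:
C(q) = -1/391 (C(q) = 1/(-1494 + 1103) = 1/(-391) = -1/391)
(-271326 + 211616)/(-2429586 + C(2117)) = (-271326 + 211616)/(-2429586 - 1/391) = -59710/(-949968127/391) = -59710*(-391/949968127) = 23346610/949968127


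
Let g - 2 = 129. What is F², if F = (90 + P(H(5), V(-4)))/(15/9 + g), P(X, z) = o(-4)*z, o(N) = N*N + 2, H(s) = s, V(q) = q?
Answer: 729/39601 ≈ 0.018409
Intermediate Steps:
g = 131 (g = 2 + 129 = 131)
o(N) = 2 + N² (o(N) = N² + 2 = 2 + N²)
P(X, z) = 18*z (P(X, z) = (2 + (-4)²)*z = (2 + 16)*z = 18*z)
F = 27/199 (F = (90 + 18*(-4))/(15/9 + 131) = (90 - 72)/(15*(⅑) + 131) = 18/(5/3 + 131) = 18/(398/3) = 18*(3/398) = 27/199 ≈ 0.13568)
F² = (27/199)² = 729/39601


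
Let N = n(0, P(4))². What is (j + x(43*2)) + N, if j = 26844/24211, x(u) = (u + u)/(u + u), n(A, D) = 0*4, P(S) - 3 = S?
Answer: 51055/24211 ≈ 2.1088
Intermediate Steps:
P(S) = 3 + S
n(A, D) = 0
x(u) = 1 (x(u) = (2*u)/((2*u)) = (2*u)*(1/(2*u)) = 1)
j = 26844/24211 (j = 26844*(1/24211) = 26844/24211 ≈ 1.1088)
N = 0 (N = 0² = 0)
(j + x(43*2)) + N = (26844/24211 + 1) + 0 = 51055/24211 + 0 = 51055/24211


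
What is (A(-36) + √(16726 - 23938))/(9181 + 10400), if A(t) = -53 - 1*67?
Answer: -40/6527 + 2*I*√1803/19581 ≈ -0.0061284 + 0.004337*I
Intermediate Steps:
A(t) = -120 (A(t) = -53 - 67 = -120)
(A(-36) + √(16726 - 23938))/(9181 + 10400) = (-120 + √(16726 - 23938))/(9181 + 10400) = (-120 + √(-7212))/19581 = (-120 + 2*I*√1803)*(1/19581) = -40/6527 + 2*I*√1803/19581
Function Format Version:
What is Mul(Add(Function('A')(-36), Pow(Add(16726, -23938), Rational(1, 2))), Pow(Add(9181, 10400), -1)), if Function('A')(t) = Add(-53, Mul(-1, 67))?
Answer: Add(Rational(-40, 6527), Mul(Rational(2, 19581), I, Pow(1803, Rational(1, 2)))) ≈ Add(-0.0061284, Mul(0.0043370, I))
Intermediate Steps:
Function('A')(t) = -120 (Function('A')(t) = Add(-53, -67) = -120)
Mul(Add(Function('A')(-36), Pow(Add(16726, -23938), Rational(1, 2))), Pow(Add(9181, 10400), -1)) = Mul(Add(-120, Pow(Add(16726, -23938), Rational(1, 2))), Pow(Add(9181, 10400), -1)) = Mul(Add(-120, Pow(-7212, Rational(1, 2))), Pow(19581, -1)) = Mul(Add(-120, Mul(2, I, Pow(1803, Rational(1, 2)))), Rational(1, 19581)) = Add(Rational(-40, 6527), Mul(Rational(2, 19581), I, Pow(1803, Rational(1, 2))))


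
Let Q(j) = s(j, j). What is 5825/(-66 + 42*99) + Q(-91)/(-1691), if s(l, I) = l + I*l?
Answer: -23663405/6919572 ≈ -3.4198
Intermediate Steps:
Q(j) = j*(1 + j)
5825/(-66 + 42*99) + Q(-91)/(-1691) = 5825/(-66 + 42*99) - 91*(1 - 91)/(-1691) = 5825/(-66 + 4158) - 91*(-90)*(-1/1691) = 5825/4092 + 8190*(-1/1691) = 5825*(1/4092) - 8190/1691 = 5825/4092 - 8190/1691 = -23663405/6919572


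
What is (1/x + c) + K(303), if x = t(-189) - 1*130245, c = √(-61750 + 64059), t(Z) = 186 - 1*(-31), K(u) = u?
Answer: 39398483/130028 + √2309 ≈ 351.05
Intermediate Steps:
t(Z) = 217 (t(Z) = 186 + 31 = 217)
c = √2309 ≈ 48.052
x = -130028 (x = 217 - 1*130245 = 217 - 130245 = -130028)
(1/x + c) + K(303) = (1/(-130028) + √2309) + 303 = (-1/130028 + √2309) + 303 = 39398483/130028 + √2309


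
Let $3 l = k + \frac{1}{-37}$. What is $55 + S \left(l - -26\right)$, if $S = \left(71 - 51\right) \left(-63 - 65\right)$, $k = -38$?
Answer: $- \frac{1260045}{37} \approx -34055.0$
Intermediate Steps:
$S = -2560$ ($S = 20 \left(-128\right) = -2560$)
$l = - \frac{469}{37}$ ($l = \frac{-38 + \frac{1}{-37}}{3} = \frac{-38 - \frac{1}{37}}{3} = \frac{1}{3} \left(- \frac{1407}{37}\right) = - \frac{469}{37} \approx -12.676$)
$55 + S \left(l - -26\right) = 55 - 2560 \left(- \frac{469}{37} - -26\right) = 55 - 2560 \left(- \frac{469}{37} + 26\right) = 55 - \frac{1262080}{37} = - \frac{1260045}{37}$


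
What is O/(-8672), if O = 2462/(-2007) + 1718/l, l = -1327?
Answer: 1678775/5774010552 ≈ 0.00029075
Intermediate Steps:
O = -6715100/2663289 (O = 2462/(-2007) + 1718/(-1327) = 2462*(-1/2007) + 1718*(-1/1327) = -2462/2007 - 1718/1327 = -6715100/2663289 ≈ -2.5214)
O/(-8672) = -6715100/2663289/(-8672) = -6715100/2663289*(-1/8672) = 1678775/5774010552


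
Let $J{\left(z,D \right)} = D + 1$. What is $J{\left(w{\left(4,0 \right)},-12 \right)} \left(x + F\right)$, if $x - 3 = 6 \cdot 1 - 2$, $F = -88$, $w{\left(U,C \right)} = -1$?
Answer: $891$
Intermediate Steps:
$J{\left(z,D \right)} = 1 + D$
$x = 7$ ($x = 3 + \left(6 \cdot 1 - 2\right) = 3 + \left(6 - 2\right) = 3 + 4 = 7$)
$J{\left(w{\left(4,0 \right)},-12 \right)} \left(x + F\right) = \left(1 - 12\right) \left(7 - 88\right) = \left(-11\right) \left(-81\right) = 891$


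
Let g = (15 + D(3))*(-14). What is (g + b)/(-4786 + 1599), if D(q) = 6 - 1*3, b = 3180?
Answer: -2928/3187 ≈ -0.91873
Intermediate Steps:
D(q) = 3 (D(q) = 6 - 3 = 3)
g = -252 (g = (15 + 3)*(-14) = 18*(-14) = -252)
(g + b)/(-4786 + 1599) = (-252 + 3180)/(-4786 + 1599) = 2928/(-3187) = 2928*(-1/3187) = -2928/3187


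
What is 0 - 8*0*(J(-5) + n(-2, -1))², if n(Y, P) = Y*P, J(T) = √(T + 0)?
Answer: 0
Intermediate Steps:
J(T) = √T
n(Y, P) = P*Y
0 - 8*0*(J(-5) + n(-2, -1))² = 0 - 8*0*(√(-5) - 1*(-2))² = 0 - 8*0*(I*√5 + 2)² = 0 - 8*0*(2 + I*√5)² = 0 - 0 = 0 - 8*0 = 0 + 0 = 0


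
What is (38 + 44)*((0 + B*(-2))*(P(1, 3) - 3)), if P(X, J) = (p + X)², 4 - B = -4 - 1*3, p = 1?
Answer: -1804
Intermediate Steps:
B = 11 (B = 4 - (-4 - 1*3) = 4 - (-4 - 3) = 4 - 1*(-7) = 4 + 7 = 11)
P(X, J) = (1 + X)²
(38 + 44)*((0 + B*(-2))*(P(1, 3) - 3)) = (38 + 44)*((0 + 11*(-2))*((1 + 1)² - 3)) = 82*((0 - 22)*(2² - 3)) = 82*(-22*(4 - 3)) = 82*(-22*1) = 82*(-22) = -1804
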